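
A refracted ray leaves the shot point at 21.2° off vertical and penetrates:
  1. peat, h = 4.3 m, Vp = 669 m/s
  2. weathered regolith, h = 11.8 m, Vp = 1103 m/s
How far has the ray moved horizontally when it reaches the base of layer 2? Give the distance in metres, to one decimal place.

Apply Snell's law at each interface; in layer i the horizontal offset is hᵢ·tan θᵢ.
Layer 1: θ = 21.20°; offset = 4.3·tan 21.20° = 1.668 m.
Layer 2: sin θ = 1103·sin 21.2°/669 = 0.5962, θ = 36.60°; offset = 11.8·tan 36.60° = 8.763 m.
Summing the layer offsets gives 10.431 m.

10.4 m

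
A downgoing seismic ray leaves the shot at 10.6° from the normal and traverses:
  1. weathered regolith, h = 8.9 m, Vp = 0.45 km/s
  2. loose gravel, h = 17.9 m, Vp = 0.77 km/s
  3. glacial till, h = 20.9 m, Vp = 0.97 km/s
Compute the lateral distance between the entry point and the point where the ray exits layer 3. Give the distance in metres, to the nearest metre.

17 m

Apply Snell's law at each interface; in layer i the horizontal offset is hᵢ·tan θᵢ.
Layer 1: θ = 10.60°; offset = 8.9·tan 10.60° = 1.666 m.
Layer 2: sin θ = 0.77·sin 10.6°/0.45 = 0.3148, θ = 18.35°; offset = 17.9·tan 18.35° = 5.936 m.
Layer 3: sin θ = 0.97·sin 10.6°/0.45 = 0.3965, θ = 23.36°; offset = 20.9·tan 23.36° = 9.027 m.
Σ offsets = 16.629 m.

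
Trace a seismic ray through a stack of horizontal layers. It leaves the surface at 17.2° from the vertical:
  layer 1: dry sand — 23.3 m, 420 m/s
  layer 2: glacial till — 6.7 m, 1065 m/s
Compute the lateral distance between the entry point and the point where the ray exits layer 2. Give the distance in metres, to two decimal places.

14.81 m

p = sin θ₁/V₁ = sin 17.2°/420 = 7.0407e-04 s/m is conserved through the stack.
Layer 1: θ = 17.20°; offset = 23.3·tan 17.20° = 7.2126 m.
Layer 2: sin θ = p·1065 = 0.7498 → θ = 48.58°; offset = 6.7·tan 48.58° = 7.5932 m.
Summing the layer offsets gives 14.8057 m.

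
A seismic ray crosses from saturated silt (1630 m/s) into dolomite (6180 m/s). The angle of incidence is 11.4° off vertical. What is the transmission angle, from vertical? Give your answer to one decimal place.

sin θ₁/V₁ = sin θ₂/V₂ ⇒ sin θ₂ = 6180·sin 11.4°/1630 = 6180·0.1977/1630 = 0.7494.
θ₂ = arcsin 0.7494 = 48.54° from the normal.

48.5°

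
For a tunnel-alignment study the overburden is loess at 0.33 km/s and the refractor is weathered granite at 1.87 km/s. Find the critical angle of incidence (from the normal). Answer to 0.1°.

Critical incidence: sin θ_c = V₁/V₂ = 0.33/1.87 = 0.1765.
θ_c = arcsin 0.1765 = 10.16°.

10.2°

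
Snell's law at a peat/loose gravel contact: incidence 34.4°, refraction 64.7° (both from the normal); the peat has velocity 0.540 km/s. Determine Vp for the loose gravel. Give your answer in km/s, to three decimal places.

0.864 km/s

sin 34.4° = 0.5650; sin 64.7° = 0.9041.
V₂ = V₁·(sin θ₂/sin θ₁) = 0.540·(0.9041/0.5650) = 0.864 km/s.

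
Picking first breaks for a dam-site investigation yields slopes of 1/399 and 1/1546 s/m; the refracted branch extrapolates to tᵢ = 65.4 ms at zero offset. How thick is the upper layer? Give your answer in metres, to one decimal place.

h = tᵢ·V₁·V₂ / (2·√(V₂²−V₁²)).
√(V₂²−V₁²) = √(1546² − 399²) = 1493.6 m/s.
h = 0.0654 s × 399 × 1546 / (2 × 1493.6) = 13.50 m.

13.5 m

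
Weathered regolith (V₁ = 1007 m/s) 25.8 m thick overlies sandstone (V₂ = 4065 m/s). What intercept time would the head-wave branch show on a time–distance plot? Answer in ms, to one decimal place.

49.6 ms

tᵢ = 2h·√(V₂²−V₁²)/(V₁V₂).
√(V₂²−V₁²) = √(4065²−1007²) = 3938.3 m/s.
tᵢ = 2·25.8·3938.3/(1007·4065) = 0.04964 s.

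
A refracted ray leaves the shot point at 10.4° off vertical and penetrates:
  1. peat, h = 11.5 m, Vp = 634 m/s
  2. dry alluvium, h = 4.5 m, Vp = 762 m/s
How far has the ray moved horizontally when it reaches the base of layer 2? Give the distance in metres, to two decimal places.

3.11 m

Ray parameter p = sin 10.4° / 634 m/s = 2.8473e-04 s/m.
Layer 1: θ = 10.40°; offset = 11.5·tan 10.40° = 2.1106 m.
Layer 2: sin θ = p·762 = 0.2170 → θ = 12.53°; offset = 4.5·tan 12.53° = 1.0002 m.
Summing the layer offsets gives 3.1108 m.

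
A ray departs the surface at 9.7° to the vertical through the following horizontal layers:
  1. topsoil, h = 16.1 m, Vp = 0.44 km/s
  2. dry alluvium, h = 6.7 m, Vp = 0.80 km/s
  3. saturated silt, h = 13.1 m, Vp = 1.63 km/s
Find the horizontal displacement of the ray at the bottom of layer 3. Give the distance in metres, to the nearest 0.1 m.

15.4 m

Ray parameter p = sin 9.7° / 0.44 km/s = 3.8293e-01 s/km.
Layer 1: θ = 9.70°; offset = 16.1·tan 9.70° = 2.752 m.
Layer 2: sin θ = p·0.80 = 0.3063 → θ = 17.84°; offset = 6.7·tan 17.84° = 2.156 m.
Layer 3: sin θ = p·1.63 = 0.6242 → θ = 38.62°; offset = 13.1·tan 38.62° = 10.466 m.
Σ offsets = 15.374 m.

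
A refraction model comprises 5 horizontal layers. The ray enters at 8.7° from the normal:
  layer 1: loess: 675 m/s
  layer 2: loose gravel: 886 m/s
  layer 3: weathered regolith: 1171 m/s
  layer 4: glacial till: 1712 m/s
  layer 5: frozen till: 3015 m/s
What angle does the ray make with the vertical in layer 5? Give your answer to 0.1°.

42.5°

Snell's law across each interface conserves sin θ / V, so sin θ_5 = V_5·sin θ₁/V₁.
sin θ_5 = 3015 × sin 8.7° / 675 = 0.6756.
θ_5 = arcsin 0.6756 = 42.50°.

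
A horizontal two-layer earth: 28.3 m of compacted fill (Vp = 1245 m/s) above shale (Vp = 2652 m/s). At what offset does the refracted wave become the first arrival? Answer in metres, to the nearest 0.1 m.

94.2 m

x_cross = 2h·√((V₂+V₁)/(V₂−V₁)).
(V₂+V₁)/(V₂−V₁) = (2652+1245)/(2652−1245) = 2.7697; √ = 1.6642.
x_cross = 2·28.3·1.6642 = 94.20 m.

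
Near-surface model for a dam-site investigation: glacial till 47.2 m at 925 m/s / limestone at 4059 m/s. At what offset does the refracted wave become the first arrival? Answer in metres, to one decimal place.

119.0 m

θ_c = arcsin(925/4059) = 13.17°, so cos θ_c = 0.9737 and tᵢ = 2h cos θ_c/V₁ = 0.0994 s.
At crossover x/V₁ = x/V₂ + tᵢ ⇒ x = tᵢ/(1/V₁ − 1/V₂) = 0.09937/(1.0811e-03 − 2.4637e-04) = 119.05 m.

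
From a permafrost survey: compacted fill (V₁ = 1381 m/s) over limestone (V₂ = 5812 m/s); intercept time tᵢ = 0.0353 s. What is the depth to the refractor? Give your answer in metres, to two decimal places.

h = tᵢ·V₁·V₂ / (2·√(V₂²−V₁²)).
√(V₂²−V₁²) = √(5812² − 1381²) = 5645.5 m/s.
h = 0.0353 s × 1381 × 5812 / (2 × 5645.5) = 25.09 m.

25.09 m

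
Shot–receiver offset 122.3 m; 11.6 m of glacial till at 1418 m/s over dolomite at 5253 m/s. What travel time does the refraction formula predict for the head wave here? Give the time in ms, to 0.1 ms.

39.0 ms

t = x/V₂ + 2h·√(V₂²−V₁²)/(V₁V₂).
√(V₂²−V₁²) = √(5253²−1418²) = 5058.0 m/s; delay term = 2·11.6·5058.0/(1418·5253) = 0.01575 s.
t = 122.3/5253 + 0.01575 = 0.03904 s.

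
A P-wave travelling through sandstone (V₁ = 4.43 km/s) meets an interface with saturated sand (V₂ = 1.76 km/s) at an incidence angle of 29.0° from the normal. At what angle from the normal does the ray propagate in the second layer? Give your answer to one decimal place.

11.1°

Snell's law: sin θ₂ = (V₂/V₁)·sin θ₁ = (1.76/4.43)·sin 29.0° = 0.1926.
θ₂ = sin⁻¹(0.1926) = 11.11° (from vertical).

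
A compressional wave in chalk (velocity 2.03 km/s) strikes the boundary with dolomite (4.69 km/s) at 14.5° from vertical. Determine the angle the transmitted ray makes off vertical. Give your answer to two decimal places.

35.34°

sin θ₁/V₁ = sin θ₂/V₂ ⇒ sin θ₂ = 4.69·sin 14.5°/2.03 = 4.69·0.2504/2.03 = 0.5785.
θ₂ = sin⁻¹(0.5785) = 35.34° (from vertical).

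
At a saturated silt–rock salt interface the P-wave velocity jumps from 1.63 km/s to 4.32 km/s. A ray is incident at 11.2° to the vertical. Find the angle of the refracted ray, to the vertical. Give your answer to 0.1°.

sin θ₁/V₁ = sin θ₂/V₂ ⇒ sin θ₂ = 4.32·sin 11.2°/1.63 = 4.32·0.1942/1.63 = 0.5148.
θ₂ = arcsin 0.5148 = 30.98° from the normal.

31.0°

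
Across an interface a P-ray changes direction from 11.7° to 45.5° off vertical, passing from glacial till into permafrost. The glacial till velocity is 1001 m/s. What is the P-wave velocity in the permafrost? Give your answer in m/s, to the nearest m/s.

3521 m/s

sin 11.7° = 0.2028; sin 45.5° = 0.7133.
V₂ = V₁·(sin θ₂/sin θ₁) = 1001·(0.7133/0.2028) = 3520.75 m/s.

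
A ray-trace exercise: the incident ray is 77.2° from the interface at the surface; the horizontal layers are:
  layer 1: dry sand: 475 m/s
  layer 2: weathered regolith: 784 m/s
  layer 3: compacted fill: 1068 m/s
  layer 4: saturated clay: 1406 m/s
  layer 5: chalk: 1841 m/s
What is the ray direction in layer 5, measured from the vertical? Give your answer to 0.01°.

From the normal: θ₁ = 90° − 77.2° = 12.8°.
Ray parameter p = sin 12.8° / 475 = 4.6642e-04 s/m.
sin θ_5 = p·V_5 = 4.6642e-04 × 1841 = 0.8587.
θ_5 = arcsin 0.8587 = 59.17°.

59.17°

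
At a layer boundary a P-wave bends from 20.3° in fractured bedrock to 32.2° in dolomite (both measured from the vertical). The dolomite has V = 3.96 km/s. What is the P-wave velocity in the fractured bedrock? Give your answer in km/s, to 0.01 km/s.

Snell's law: sin 20.3°/V₁ = sin 32.2°/V₂.
V₁ = V₂·sin 20.3°/sin 32.2° = 3.96 × 0.6511 = 2.58 km/s.

2.58 km/s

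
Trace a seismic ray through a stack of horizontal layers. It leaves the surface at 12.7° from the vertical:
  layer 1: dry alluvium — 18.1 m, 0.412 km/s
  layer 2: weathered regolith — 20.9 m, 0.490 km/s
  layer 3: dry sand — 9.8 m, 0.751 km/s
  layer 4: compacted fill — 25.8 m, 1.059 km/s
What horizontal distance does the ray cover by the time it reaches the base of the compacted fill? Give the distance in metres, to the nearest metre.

Apply Snell's law at each interface; in layer i the horizontal offset is hᵢ·tan θᵢ.
Layer 1: θ = 12.70°; offset = 18.1·tan 12.70° = 4.079 m.
Layer 2: sin θ = 0.490·sin 12.7°/0.412 = 0.2615, θ = 15.16°; offset = 20.9·tan 15.16° = 5.662 m.
Layer 3: sin θ = 0.751·sin 12.7°/0.412 = 0.4007, θ = 23.62°; offset = 9.8·tan 23.62° = 4.286 m.
Layer 4: sin θ = 1.059·sin 12.7°/0.412 = 0.5651, θ = 34.41°; offset = 25.8·tan 34.41° = 17.671 m.
Σ offsets = 31.698 m.

32 m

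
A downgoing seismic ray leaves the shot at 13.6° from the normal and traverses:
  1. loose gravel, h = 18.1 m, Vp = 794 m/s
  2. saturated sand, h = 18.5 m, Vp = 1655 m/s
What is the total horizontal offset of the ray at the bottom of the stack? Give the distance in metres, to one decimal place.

Apply Snell's law at each interface; in layer i the horizontal offset is hᵢ·tan θᵢ.
Layer 1: θ = 13.60°; offset = 18.1·tan 13.60° = 4.379 m.
Layer 2: sin θ = 1655·sin 13.6°/794 = 0.4901, θ = 29.35°; offset = 18.5·tan 29.35° = 10.402 m.
Summing the layer offsets gives 14.781 m.

14.8 m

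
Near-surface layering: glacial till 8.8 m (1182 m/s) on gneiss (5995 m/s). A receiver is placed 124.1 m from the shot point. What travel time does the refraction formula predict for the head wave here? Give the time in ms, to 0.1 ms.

θ_c = arcsin(V₁/V₂) = arcsin(1182/5995) = 11.37°, cos θ_c = 0.9804.
Intercept time tᵢ = 2h cos θ_c / V₁ = 2·8.8·0.9804/1182 = 0.01460 s.
t = x/V₂ + tᵢ = 124.1/5995 + 0.01460 = 0.03530 s.

35.3 ms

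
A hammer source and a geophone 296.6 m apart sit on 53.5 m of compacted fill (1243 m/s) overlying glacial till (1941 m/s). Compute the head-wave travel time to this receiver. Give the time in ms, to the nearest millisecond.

219 ms

t = x/V₂ + 2h·√(V₂²−V₁²)/(V₁V₂).
√(V₂²−V₁²) = √(1941²−1243²) = 1490.8 m/s; delay term = 2·53.5·1490.8/(1243·1941) = 0.06612 s.
t = 296.6/1941 + 0.06612 = 0.21892 s.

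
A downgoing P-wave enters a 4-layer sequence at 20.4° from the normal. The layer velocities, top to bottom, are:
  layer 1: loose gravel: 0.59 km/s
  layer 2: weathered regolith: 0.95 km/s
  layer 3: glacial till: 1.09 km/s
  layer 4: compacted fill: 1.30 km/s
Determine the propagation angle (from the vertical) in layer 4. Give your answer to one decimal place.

50.2°

Ray parameter p = sin 20.4° / 0.59 = 5.9080e-01 s/km.
sin θ_4 = p·V_4 = 5.9080e-01 × 1.30 = 0.7680.
θ_4 = 50.18° from the vertical.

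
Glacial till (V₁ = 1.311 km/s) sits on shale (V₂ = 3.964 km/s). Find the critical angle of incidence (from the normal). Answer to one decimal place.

19.3°

Critical incidence: sin θ_c = V₁/V₂ = 1.311/3.964 = 0.3307.
θ_c = arcsin 0.3307 = 19.31°.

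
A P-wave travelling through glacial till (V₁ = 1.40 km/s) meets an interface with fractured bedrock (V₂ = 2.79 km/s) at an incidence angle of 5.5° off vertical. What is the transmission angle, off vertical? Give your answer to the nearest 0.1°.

11.0°

Snell's law: sin θ₂ = (V₂/V₁)·sin θ₁ = (2.79/1.40)·sin 5.5° = 0.1910.
θ₂ = sin⁻¹(0.1910) = 11.01° (from vertical).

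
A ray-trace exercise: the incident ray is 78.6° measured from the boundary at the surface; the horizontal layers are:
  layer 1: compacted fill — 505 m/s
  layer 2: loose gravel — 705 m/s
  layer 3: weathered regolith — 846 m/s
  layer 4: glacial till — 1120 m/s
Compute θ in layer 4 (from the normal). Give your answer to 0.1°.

26.0°

From the normal: θ₁ = 90° − 78.6° = 11.4°.
Snell's law across each interface conserves sin θ / V, so sin θ_4 = V_4·sin θ₁/V₁.
sin θ_4 = 1120 × sin 11.4° / 505 = 0.4384.
θ_4 = arcsin 0.4384 = 26.00°.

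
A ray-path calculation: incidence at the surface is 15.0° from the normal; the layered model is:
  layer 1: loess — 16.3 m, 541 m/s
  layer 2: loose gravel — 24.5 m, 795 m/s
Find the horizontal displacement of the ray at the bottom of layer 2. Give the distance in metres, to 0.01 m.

14.44 m

p = sin θ₁/V₁ = sin 15.0°/541 = 4.7841e-04 s/m is conserved through the stack.
Layer 1: θ = 15.00°; offset = 16.3·tan 15.00° = 4.3676 m.
Layer 2: sin θ = p·795 = 0.3803 → θ = 22.35°; offset = 24.5·tan 22.35° = 10.0754 m.
Summing the layer offsets gives 14.4430 m.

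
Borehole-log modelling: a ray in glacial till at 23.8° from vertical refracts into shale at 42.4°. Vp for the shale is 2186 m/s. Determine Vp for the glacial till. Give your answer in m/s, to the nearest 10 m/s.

sin 23.8° = 0.4035; sin 42.4° = 0.6743.
V₁ = V₂·(sin θ₁/sin θ₂) = 2186·(0.4035/0.6743) = 1308.24 m/s.

1310 m/s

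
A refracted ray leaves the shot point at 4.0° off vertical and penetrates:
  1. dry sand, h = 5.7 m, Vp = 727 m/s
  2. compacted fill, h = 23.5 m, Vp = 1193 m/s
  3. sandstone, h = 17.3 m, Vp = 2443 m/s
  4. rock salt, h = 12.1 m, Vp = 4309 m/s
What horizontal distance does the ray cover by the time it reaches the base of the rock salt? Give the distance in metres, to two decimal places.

Apply Snell's law at each interface; in layer i the horizontal offset is hᵢ·tan θᵢ.
Layer 1: θ = 4.00°; offset = 5.7·tan 4.00° = 0.3986 m.
Layer 2: sin θ = 1193·sin 4.0°/727 = 0.1145, θ = 6.57°; offset = 23.5·tan 6.57° = 2.7078 m.
Layer 3: sin θ = 2443·sin 4.0°/727 = 0.2344, θ = 13.56°; offset = 17.3·tan 13.56° = 4.1715 m.
Layer 4: sin θ = 4309·sin 4.0°/727 = 0.4135, θ = 24.42°; offset = 12.1·tan 24.42° = 5.4944 m.
Summing the layer offsets gives 12.7723 m.

12.77 m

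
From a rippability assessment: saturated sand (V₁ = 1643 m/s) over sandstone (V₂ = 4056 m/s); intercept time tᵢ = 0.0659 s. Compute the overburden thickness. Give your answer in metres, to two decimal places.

59.21 m

θ_c = arcsin(1643/4056) = 23.90°; cos θ_c = 0.9143.
tᵢ = 2h cos θ_c/V₁ ⇒ h = tᵢ·V₁/(2 cos θ_c) = 0.0659·1643/(2·0.9143) = 59.21 m.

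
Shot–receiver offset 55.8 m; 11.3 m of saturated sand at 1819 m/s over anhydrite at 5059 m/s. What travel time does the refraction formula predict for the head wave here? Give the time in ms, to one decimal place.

22.6 ms

t = x/V₂ + 2h·√(V₂²−V₁²)/(V₁V₂).
√(V₂²−V₁²) = √(5059²−1819²) = 4720.7 m/s; delay term = 2·11.3·4720.7/(1819·5059) = 0.01159 s.
t = 55.8/5059 + 0.01159 = 0.02262 s.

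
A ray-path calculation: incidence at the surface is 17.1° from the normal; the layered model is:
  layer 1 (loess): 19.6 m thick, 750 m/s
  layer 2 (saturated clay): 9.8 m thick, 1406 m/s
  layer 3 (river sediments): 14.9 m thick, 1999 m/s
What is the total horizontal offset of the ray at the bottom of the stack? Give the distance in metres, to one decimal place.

31.3 m

p = sin θ₁/V₁ = sin 17.1°/750 = 3.9205e-04 s/m is conserved through the stack.
Layer 1: θ = 17.10°; offset = 19.6·tan 17.10° = 6.030 m.
Layer 2: sin θ = p·1406 = 0.5512 → θ = 33.45°; offset = 9.8·tan 33.45° = 6.474 m.
Layer 3: sin θ = p·1999 = 0.7837 → θ = 51.60°; offset = 14.9·tan 51.60° = 18.800 m.
Σ offsets = 31.305 m.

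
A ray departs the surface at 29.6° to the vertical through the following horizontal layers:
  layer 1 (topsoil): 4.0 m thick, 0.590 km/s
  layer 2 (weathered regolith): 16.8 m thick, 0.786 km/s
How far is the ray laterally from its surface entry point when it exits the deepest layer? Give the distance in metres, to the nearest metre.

p = sin θ₁/V₁ = sin 29.6°/0.590 = 8.3719e-01 s/km is conserved through the stack.
Layer 1: θ = 29.60°; offset = 4.0·tan 29.60° = 2.272 m.
Layer 2: sin θ = p·0.786 = 0.6580 → θ = 41.15°; offset = 16.8·tan 41.15° = 14.681 m.
Σ offsets = 16.954 m.

17 m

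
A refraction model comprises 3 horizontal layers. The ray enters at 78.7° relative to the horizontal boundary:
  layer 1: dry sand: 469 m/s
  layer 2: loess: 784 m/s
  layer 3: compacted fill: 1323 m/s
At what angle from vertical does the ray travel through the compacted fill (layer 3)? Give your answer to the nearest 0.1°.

From the normal: θ₁ = 90° − 78.7° = 11.3°.
Ray parameter p = sin 11.3° / 469 = 4.1780e-04 s/m.
sin θ_3 = p·V_3 = 4.1780e-04 × 1323 = 0.5527.
θ_3 = 33.56° from the vertical.

33.6°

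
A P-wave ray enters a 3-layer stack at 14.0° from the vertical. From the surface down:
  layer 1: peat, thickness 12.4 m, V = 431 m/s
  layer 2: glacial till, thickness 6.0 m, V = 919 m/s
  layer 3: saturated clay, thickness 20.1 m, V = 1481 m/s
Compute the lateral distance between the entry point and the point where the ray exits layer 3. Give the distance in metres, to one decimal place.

Apply Snell's law at each interface; in layer i the horizontal offset is hᵢ·tan θᵢ.
Layer 1: θ = 14.00°; offset = 12.4·tan 14.00° = 3.092 m.
Layer 2: sin θ = 919·sin 14.0°/431 = 0.5158, θ = 31.05°; offset = 6.0·tan 31.05° = 3.613 m.
Layer 3: sin θ = 1481·sin 14.0°/431 = 0.8313, θ = 56.23°; offset = 20.1·tan 56.23° = 30.061 m.
Σ offsets = 36.765 m.

36.8 m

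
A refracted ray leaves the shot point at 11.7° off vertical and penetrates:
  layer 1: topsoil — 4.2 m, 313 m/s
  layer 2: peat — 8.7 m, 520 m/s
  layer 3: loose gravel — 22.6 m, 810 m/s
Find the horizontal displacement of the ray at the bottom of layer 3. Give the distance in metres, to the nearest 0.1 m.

17.9 m

Apply Snell's law at each interface; in layer i the horizontal offset is hᵢ·tan θᵢ.
Layer 1: θ = 11.70°; offset = 4.2·tan 11.70° = 0.870 m.
Layer 2: sin θ = 520·sin 11.7°/313 = 0.3369, θ = 19.69°; offset = 8.7·tan 19.69° = 3.113 m.
Layer 3: sin θ = 810·sin 11.7°/313 = 0.5248, θ = 31.65°; offset = 22.6·tan 31.65° = 13.933 m.
Σ offsets = 17.916 m.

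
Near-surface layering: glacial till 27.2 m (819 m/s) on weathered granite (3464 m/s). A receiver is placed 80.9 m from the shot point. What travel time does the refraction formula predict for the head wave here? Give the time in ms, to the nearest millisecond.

88 ms

θ_c = arcsin(V₁/V₂) = arcsin(819/3464) = 13.68°, cos θ_c = 0.9716.
Intercept time tᵢ = 2h cos θ_c / V₁ = 2·27.2·0.9716/819 = 0.06454 s.
t = x/V₂ + tᵢ = 80.9/3464 + 0.06454 = 0.08789 s.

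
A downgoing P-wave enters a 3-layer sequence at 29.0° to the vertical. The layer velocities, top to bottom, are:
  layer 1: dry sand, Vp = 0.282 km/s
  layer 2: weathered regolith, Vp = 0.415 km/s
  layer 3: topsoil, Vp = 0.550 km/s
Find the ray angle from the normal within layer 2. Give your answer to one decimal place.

45.5°

Ray parameter p = sin 29.0° / 0.282 = 1.7192e+00 s/km.
sin θ_2 = p·V_2 = 1.7192e+00 × 0.415 = 0.7135.
θ_2 = 45.52° from the vertical.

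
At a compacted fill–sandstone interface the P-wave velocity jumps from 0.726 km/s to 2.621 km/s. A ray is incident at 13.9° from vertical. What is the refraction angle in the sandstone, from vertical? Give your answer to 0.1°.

60.1°

Snell's law: sin θ₂ = (V₂/V₁)·sin θ₁ = (2.621/0.726)·sin 13.9° = 0.8673.
θ₂ = sin⁻¹(0.8673) = 60.14° (from vertical).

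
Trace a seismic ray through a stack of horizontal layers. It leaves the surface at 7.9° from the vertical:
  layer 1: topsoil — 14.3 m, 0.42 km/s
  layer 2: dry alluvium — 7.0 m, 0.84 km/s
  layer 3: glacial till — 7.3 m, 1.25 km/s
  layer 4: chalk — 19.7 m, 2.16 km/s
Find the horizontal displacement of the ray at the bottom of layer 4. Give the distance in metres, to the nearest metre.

27 m

p = sin θ₁/V₁ = sin 7.9°/0.42 = 3.2725e-01 s/km is conserved through the stack.
Layer 1: θ = 7.90°; offset = 14.3·tan 7.90° = 1.984 m.
Layer 2: sin θ = p·0.84 = 0.2749 → θ = 15.96°; offset = 7.0·tan 15.96° = 2.001 m.
Layer 3: sin θ = p·1.25 = 0.4091 → θ = 24.15°; offset = 7.3·tan 24.15° = 3.272 m.
Layer 4: sin θ = p·2.16 = 0.7069 → θ = 44.98°; offset = 19.7·tan 44.98° = 19.686 m.
Total horizontal offset = 26.944 m.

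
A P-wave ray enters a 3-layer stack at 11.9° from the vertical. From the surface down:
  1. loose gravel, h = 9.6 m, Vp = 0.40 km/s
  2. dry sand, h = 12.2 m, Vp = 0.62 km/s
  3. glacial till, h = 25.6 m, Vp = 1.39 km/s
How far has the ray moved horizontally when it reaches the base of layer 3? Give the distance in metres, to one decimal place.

32.4 m

Ray parameter p = sin 11.9° / 0.40 km/s = 5.1551e-01 s/km.
Layer 1: θ = 11.90°; offset = 9.6·tan 11.90° = 2.023 m.
Layer 2: sin θ = p·0.62 = 0.3196 → θ = 18.64°; offset = 12.2·tan 18.64° = 4.115 m.
Layer 3: sin θ = p·1.39 = 0.7166 → θ = 45.77°; offset = 25.6·tan 45.77° = 26.299 m.
Summing the layer offsets gives 32.437 m.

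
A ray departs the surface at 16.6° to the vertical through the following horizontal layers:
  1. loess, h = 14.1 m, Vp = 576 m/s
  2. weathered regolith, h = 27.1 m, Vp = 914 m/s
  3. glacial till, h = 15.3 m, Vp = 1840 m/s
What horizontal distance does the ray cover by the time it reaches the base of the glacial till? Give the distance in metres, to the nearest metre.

52 m

Apply Snell's law at each interface; in layer i the horizontal offset is hᵢ·tan θᵢ.
Layer 1: θ = 16.60°; offset = 14.1·tan 16.60° = 4.203 m.
Layer 2: sin θ = 914·sin 16.6°/576 = 0.4533, θ = 26.96°; offset = 27.1·tan 26.96° = 13.783 m.
Layer 3: sin θ = 1840·sin 16.6°/576 = 0.9126, θ = 65.87°; offset = 15.3·tan 65.87° = 34.155 m.
Total horizontal offset = 52.141 m.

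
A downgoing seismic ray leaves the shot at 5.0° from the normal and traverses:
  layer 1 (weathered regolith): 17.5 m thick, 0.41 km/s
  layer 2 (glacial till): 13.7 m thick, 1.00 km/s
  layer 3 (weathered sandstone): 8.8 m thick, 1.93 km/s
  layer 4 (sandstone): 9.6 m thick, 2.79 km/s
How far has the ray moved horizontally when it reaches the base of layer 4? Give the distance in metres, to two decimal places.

15.54 m

Ray parameter p = sin 5.0° / 0.41 km/s = 2.1257e-01 s/km.
Layer 1: θ = 5.00°; offset = 17.5·tan 5.00° = 1.5311 m.
Layer 2: sin θ = p·1.00 = 0.2126 → θ = 12.27°; offset = 13.7·tan 12.27° = 2.9804 m.
Layer 3: sin θ = p·1.93 = 0.4103 → θ = 24.22°; offset = 8.8·tan 24.22° = 3.9589 m.
Layer 4: sin θ = p·2.79 = 0.5931 → θ = 36.38°; offset = 9.6·tan 36.38° = 7.0716 m.
Σ offsets = 15.5419 m.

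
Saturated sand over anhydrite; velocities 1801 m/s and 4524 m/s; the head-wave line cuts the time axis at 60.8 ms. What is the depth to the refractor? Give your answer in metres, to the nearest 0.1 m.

59.7 m

θ_c = arcsin(1801/4524) = 23.46°; cos θ_c = 0.9173.
tᵢ = 2h cos θ_c/V₁ ⇒ h = tᵢ·V₁/(2 cos θ_c) = 0.0608·1801/(2·0.9173) = 59.68 m.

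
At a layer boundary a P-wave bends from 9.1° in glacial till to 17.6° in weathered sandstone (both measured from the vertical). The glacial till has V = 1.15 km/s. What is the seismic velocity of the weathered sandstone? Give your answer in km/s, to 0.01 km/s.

2.20 km/s

Snell's law: sin 9.1°/V₁ = sin 17.6°/V₂.
V₂ = V₁·sin 17.6°/sin 9.1° = 1.15 × 1.9118 = 2.20 km/s.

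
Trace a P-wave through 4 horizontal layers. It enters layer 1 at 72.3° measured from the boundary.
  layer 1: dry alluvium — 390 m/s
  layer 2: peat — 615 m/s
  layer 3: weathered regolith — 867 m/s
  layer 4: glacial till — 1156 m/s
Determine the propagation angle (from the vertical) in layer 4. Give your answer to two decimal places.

64.31°

From the normal: θ₁ = 90° − 72.3° = 17.7°.
Ray parameter p = sin 17.7° / 390 = 7.7957e-04 s/m.
sin θ_4 = p·V_4 = 7.7957e-04 × 1156 = 0.9012.
θ_4 = arcsin 0.9012 = 64.31°.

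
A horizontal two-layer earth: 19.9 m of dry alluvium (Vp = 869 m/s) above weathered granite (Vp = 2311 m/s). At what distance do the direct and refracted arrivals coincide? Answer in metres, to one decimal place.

59.1 m

x_cross = 2h·√((V₂+V₁)/(V₂−V₁)).
(V₂+V₁)/(V₂−V₁) = (2311+869)/(2311−869) = 2.2053; √ = 1.4850.
x_cross = 2·19.9·1.4850 = 59.10 m.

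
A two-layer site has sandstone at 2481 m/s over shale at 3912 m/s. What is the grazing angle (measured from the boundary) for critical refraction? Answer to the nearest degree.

Critical incidence: sin θ_c = V₁/V₂ = 2481/3912 = 0.6342.
θ_c = arcsin 0.6342 = 39.36°.
Measured from the interface: 90° − 39.36° = 50.64°.

51°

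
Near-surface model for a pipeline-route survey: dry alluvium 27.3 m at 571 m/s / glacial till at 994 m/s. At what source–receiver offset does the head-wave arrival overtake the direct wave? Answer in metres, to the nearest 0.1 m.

105.0 m

θ_c = arcsin(571/994) = 35.06°, so cos θ_c = 0.8185 and tᵢ = 2h cos θ_c/V₁ = 0.0783 s.
At crossover x/V₁ = x/V₂ + tᵢ ⇒ x = tᵢ/(1/V₁ − 1/V₂) = 0.07827/(1.7513e-03 − 1.0060e-03) = 105.02 m.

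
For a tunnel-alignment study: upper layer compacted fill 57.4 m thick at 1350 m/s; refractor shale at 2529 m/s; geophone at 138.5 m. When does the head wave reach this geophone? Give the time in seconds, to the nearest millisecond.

t = x/V₂ + 2h·√(V₂²−V₁²)/(V₁V₂).
√(V₂²−V₁²) = √(2529²−1350²) = 2138.5 m/s; delay term = 2·57.4·2138.5/(1350·2529) = 0.07191 s.
t = 138.5/2529 + 0.07191 = 0.12667 s.

0.127 s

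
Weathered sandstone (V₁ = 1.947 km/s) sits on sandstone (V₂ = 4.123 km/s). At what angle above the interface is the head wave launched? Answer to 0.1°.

At critical incidence the refracted ray runs along the interface (θ₂ = 90°), so sin θ_c = V₁/V₂.
θ_c = arcsin(1.947/4.123) = arcsin 0.4722 = 28.18°.
Measured from the interface: 90° − 28.18° = 61.82°.

61.8°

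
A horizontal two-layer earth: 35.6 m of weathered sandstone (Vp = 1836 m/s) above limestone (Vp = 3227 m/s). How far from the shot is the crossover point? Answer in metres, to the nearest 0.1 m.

135.8 m

x_cross = 2h·√((V₂+V₁)/(V₂−V₁)).
(V₂+V₁)/(V₂−V₁) = (3227+1836)/(3227−1836) = 3.6398; √ = 1.9078.
x_cross = 2·35.6·1.9078 = 135.84 m.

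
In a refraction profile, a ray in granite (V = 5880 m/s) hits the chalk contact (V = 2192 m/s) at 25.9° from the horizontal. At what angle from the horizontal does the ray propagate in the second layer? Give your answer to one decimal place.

Angle from the normal: 90° − 25.9° = 64.1°.
sin θ₁/V₁ = sin θ₂/V₂ ⇒ sin θ₂ = 2192·sin 64.1°/5880 = 2192·0.8996/5880 = 0.3353.
θ₂ = sin⁻¹(0.3353) = 19.59° (from vertical).
From the interface: 90° − 19.59° = 70.41°.

70.4°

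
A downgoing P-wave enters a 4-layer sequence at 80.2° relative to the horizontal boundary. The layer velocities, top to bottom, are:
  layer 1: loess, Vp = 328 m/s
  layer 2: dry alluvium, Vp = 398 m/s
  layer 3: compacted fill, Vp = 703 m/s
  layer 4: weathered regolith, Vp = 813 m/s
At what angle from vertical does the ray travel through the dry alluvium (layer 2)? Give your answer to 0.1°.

11.9°

From the normal: θ₁ = 90° − 80.2° = 9.8°.
Ray parameter p = sin 9.8° / 328 = 5.1893e-04 s/m.
sin θ_2 = p·V_2 = 5.1893e-04 × 398 = 0.2065.
θ_2 = arcsin 0.2065 = 11.92°.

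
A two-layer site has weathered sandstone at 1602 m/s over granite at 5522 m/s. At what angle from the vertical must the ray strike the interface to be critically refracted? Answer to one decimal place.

At critical incidence the refracted ray runs along the interface (θ₂ = 90°), so sin θ_c = V₁/V₂.
θ_c = arcsin(1602/5522) = arcsin 0.2901 = 16.86°.

16.9°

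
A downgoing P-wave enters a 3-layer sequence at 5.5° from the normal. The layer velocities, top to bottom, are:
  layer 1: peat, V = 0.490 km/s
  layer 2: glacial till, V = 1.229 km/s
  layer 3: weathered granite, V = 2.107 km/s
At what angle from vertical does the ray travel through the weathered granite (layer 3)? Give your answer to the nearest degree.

24°

Ray parameter p = sin 5.5° / 0.490 = 1.9560e-01 s/km.
sin θ_3 = p·V_3 = 1.9560e-01 × 2.107 = 0.4121.
θ_3 = 24.34° from the vertical.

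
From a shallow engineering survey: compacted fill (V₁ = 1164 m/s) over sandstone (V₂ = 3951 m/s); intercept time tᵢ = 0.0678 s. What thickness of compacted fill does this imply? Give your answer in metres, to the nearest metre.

h = tᵢ·V₁·V₂ / (2·√(V₂²−V₁²)).
√(V₂²−V₁²) = √(3951² − 1164²) = 3775.6 m/s.
h = 0.0678 s × 1164 × 3951 / (2 × 3775.6) = 41.29 m.

41 m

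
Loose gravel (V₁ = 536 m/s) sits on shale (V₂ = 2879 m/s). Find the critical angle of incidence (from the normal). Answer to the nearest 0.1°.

At critical incidence the refracted ray runs along the interface (θ₂ = 90°), so sin θ_c = V₁/V₂.
θ_c = arcsin(536/2879) = arcsin 0.1862 = 10.73°.

10.7°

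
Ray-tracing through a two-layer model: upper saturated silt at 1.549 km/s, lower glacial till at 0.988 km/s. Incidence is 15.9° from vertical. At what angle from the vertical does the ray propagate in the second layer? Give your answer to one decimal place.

10.1°

Snell's law: sin θ₂ = (V₂/V₁)·sin θ₁ = (0.988/1.549)·sin 15.9° = 0.1747.
θ₂ = arcsin 0.1747 = 10.06° from the normal.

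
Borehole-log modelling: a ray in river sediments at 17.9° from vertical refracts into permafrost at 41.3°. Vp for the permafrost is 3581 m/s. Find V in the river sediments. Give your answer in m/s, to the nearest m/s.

sin 17.9° = 0.3074; sin 41.3° = 0.6600.
V₁ = V₂·(sin θ₁/sin θ₂) = 3581·(0.3074/0.6600) = 1667.64 m/s.

1668 m/s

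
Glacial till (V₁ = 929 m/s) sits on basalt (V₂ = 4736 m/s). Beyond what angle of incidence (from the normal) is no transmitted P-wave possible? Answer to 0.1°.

At critical incidence the refracted ray runs along the interface (θ₂ = 90°), so sin θ_c = V₁/V₂.
θ_c = arcsin(929/4736) = arcsin 0.1962 = 11.31°.

11.3°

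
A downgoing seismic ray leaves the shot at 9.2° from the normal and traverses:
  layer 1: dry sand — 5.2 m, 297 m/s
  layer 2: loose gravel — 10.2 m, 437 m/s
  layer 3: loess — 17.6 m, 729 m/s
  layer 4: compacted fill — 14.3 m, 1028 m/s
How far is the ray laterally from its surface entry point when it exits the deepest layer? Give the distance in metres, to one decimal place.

20.3 m

p = sin θ₁/V₁ = sin 9.2°/297 = 5.3832e-04 s/m is conserved through the stack.
Layer 1: θ = 9.20°; offset = 5.2·tan 9.20° = 0.842 m.
Layer 2: sin θ = p·437 = 0.2352 → θ = 13.61°; offset = 10.2·tan 13.61° = 2.469 m.
Layer 3: sin θ = p·729 = 0.3924 → θ = 23.11°; offset = 17.6·tan 23.11° = 7.509 m.
Layer 4: sin θ = p·1028 = 0.5534 → θ = 33.60°; offset = 14.3·tan 33.60° = 9.501 m.
Σ offsets = 20.321 m.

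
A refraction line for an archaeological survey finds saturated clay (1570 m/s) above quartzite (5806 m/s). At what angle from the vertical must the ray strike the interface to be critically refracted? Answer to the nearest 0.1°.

15.7°

Critical incidence: sin θ_c = V₁/V₂ = 1570/5806 = 0.2704.
θ_c = arcsin 0.2704 = 15.69°.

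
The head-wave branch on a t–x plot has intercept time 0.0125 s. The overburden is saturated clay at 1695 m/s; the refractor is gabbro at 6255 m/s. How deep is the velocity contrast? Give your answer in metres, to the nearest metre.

θ_c = arcsin(1695/6255) = 15.72°; cos θ_c = 0.9626.
tᵢ = 2h cos θ_c/V₁ ⇒ h = tᵢ·V₁/(2 cos θ_c) = 0.0125·1695/(2·0.9626) = 11.01 m.

11 m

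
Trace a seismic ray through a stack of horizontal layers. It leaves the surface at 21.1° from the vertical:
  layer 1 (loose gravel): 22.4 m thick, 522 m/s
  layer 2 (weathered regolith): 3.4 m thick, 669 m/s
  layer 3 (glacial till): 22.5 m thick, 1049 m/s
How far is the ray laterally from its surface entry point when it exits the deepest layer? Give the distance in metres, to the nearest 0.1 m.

34.0 m

Ray parameter p = sin 21.1° / 522 m/s = 6.8965e-04 s/m.
Layer 1: θ = 21.10°; offset = 22.4·tan 21.10° = 8.643 m.
Layer 2: sin θ = p·669 = 0.4614 → θ = 27.48°; offset = 3.4·tan 27.48° = 1.768 m.
Layer 3: sin θ = p·1049 = 0.7234 → θ = 46.34°; offset = 22.5·tan 46.34° = 23.577 m.
Σ offsets = 33.989 m.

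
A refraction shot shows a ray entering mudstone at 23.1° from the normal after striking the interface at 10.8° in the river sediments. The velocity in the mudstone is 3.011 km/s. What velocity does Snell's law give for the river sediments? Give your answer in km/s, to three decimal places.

1.438 km/s

sin 10.8° = 0.1874; sin 23.1° = 0.3923.
V₁ = V₂·(sin θ₁/sin θ₂) = 3.011·(0.1874/0.3923) = 1.438 km/s.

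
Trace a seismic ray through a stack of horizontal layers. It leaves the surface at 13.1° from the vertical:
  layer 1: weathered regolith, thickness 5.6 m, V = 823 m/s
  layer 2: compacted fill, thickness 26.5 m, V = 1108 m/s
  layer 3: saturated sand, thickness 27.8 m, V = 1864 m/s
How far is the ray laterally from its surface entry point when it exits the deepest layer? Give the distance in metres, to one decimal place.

26.4 m

Ray parameter p = sin 13.1° / 823 m/s = 2.7540e-04 s/m.
Layer 1: θ = 13.10°; offset = 5.6·tan 13.10° = 1.303 m.
Layer 2: sin θ = p·1108 = 0.3051 → θ = 17.77°; offset = 26.5·tan 17.77° = 8.491 m.
Layer 3: sin θ = p·1864 = 0.5133 → θ = 30.89°; offset = 27.8·tan 30.89° = 16.629 m.
Total horizontal offset = 26.423 m.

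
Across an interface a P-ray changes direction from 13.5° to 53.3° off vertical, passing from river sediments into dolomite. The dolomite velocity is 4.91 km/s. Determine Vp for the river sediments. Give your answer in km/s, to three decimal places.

sin 13.5° = 0.2334; sin 53.3° = 0.8018.
V₁ = V₂·(sin θ₁/sin θ₂) = 4.91·(0.2334/0.8018) = 1.430 km/s.

1.430 km/s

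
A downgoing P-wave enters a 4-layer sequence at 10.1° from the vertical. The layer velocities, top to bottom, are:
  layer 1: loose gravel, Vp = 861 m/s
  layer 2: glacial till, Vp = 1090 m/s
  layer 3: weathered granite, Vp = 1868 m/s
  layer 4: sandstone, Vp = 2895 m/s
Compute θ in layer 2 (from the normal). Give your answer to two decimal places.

12.83°

Ray parameter p = sin 10.1° / 861 = 2.0368e-04 s/m.
sin θ_2 = p·V_2 = 2.0368e-04 × 1090 = 0.2220.
θ_2 = arcsin 0.2220 = 12.83°.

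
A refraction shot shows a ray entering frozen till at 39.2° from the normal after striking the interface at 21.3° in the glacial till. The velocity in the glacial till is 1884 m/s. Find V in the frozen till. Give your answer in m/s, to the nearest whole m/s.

sin 21.3° = 0.3633; sin 39.2° = 0.6320.
V₂ = V₁·(sin θ₂/sin θ₁) = 1884·(0.6320/0.3633) = 3278.02 m/s.

3278 m/s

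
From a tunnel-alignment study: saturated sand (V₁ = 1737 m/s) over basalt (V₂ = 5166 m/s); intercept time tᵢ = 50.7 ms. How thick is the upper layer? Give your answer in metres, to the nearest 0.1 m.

46.8 m

h = tᵢ·V₁·V₂ / (2·√(V₂²−V₁²)).
√(V₂²−V₁²) = √(5166² − 1737²) = 4865.2 m/s.
h = 0.0507 s × 1737 × 5166 / (2 × 4865.2) = 46.76 m.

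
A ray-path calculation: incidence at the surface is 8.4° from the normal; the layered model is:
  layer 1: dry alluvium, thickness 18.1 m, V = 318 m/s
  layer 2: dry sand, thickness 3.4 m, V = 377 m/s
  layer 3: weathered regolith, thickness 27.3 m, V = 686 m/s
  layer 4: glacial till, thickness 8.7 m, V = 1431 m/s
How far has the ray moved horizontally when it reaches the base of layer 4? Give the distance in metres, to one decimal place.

Ray parameter p = sin 8.4° / 318 m/s = 4.5938e-04 s/m.
Layer 1: θ = 8.40°; offset = 18.1·tan 8.40° = 2.673 m.
Layer 2: sin θ = p·377 = 0.1732 → θ = 9.97°; offset = 3.4·tan 9.97° = 0.598 m.
Layer 3: sin θ = p·686 = 0.3151 → θ = 18.37°; offset = 27.3·tan 18.37° = 9.065 m.
Layer 4: sin θ = p·1431 = 0.6574 → θ = 41.10°; offset = 8.7·tan 41.10° = 7.589 m.
Total horizontal offset = 19.925 m.

19.9 m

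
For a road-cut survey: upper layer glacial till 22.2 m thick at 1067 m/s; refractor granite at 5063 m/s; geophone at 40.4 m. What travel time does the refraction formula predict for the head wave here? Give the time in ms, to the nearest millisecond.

t = x/V₂ + 2h·√(V₂²−V₁²)/(V₁V₂).
√(V₂²−V₁²) = √(5063²−1067²) = 4949.3 m/s; delay term = 2·22.2·4949.3/(1067·5063) = 0.04068 s.
t = 40.4/5063 + 0.04068 = 0.04866 s.

49 ms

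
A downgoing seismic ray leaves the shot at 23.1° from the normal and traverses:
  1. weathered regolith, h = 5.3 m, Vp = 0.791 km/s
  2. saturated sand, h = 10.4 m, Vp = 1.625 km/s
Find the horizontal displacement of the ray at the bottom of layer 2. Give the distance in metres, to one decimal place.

16.4 m

Ray parameter p = sin 23.1° / 0.791 km/s = 4.9600e-01 s/km.
Layer 1: θ = 23.10°; offset = 5.3·tan 23.10° = 2.261 m.
Layer 2: sin θ = p·1.625 = 0.8060 → θ = 53.71°; offset = 10.4·tan 53.71° = 14.162 m.
Summing the layer offsets gives 16.422 m.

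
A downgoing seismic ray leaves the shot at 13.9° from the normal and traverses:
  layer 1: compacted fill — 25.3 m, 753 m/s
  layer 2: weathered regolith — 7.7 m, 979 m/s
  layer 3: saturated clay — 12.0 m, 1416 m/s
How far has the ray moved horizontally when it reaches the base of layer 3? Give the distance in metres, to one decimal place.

Ray parameter p = sin 13.9° / 753 m/s = 3.1903e-04 s/m.
Layer 1: θ = 13.90°; offset = 25.3·tan 13.90° = 6.261 m.
Layer 2: sin θ = p·979 = 0.3123 → θ = 18.20°; offset = 7.7·tan 18.20° = 2.532 m.
Layer 3: sin θ = p·1416 = 0.4517 → θ = 26.86°; offset = 12.0·tan 26.86° = 6.076 m.
Σ offsets = 14.869 m.

14.9 m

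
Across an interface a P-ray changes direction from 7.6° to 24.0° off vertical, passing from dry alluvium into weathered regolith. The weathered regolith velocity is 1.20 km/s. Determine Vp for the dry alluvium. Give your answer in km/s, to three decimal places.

0.390 km/s

sin 7.6° = 0.1323; sin 24.0° = 0.4067.
V₁ = V₂·(sin θ₁/sin θ₂) = 1.20·(0.1323/0.4067) = 0.390 km/s.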